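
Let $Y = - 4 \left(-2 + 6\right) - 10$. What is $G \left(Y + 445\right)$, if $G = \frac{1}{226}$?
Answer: $\frac{419}{226} \approx 1.854$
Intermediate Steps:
$G = \frac{1}{226} \approx 0.0044248$
$Y = -26$ ($Y = \left(-4\right) 4 - 10 = -16 - 10 = -26$)
$G \left(Y + 445\right) = \frac{-26 + 445}{226} = \frac{1}{226} \cdot 419 = \frac{419}{226}$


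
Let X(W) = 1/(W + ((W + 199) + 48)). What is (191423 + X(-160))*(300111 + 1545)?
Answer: 4215304141968/73 ≈ 5.7744e+10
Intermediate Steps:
X(W) = 1/(247 + 2*W) (X(W) = 1/(W + ((199 + W) + 48)) = 1/(W + (247 + W)) = 1/(247 + 2*W))
(191423 + X(-160))*(300111 + 1545) = (191423 + 1/(247 + 2*(-160)))*(300111 + 1545) = (191423 + 1/(247 - 320))*301656 = (191423 + 1/(-73))*301656 = (191423 - 1/73)*301656 = (13973878/73)*301656 = 4215304141968/73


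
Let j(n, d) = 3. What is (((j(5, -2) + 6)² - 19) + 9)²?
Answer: 5041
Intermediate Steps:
(((j(5, -2) + 6)² - 19) + 9)² = (((3 + 6)² - 19) + 9)² = ((9² - 19) + 9)² = ((81 - 19) + 9)² = (62 + 9)² = 71² = 5041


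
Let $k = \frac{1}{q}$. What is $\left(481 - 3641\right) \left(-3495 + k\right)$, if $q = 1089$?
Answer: $\frac{12027130640}{1089} \approx 1.1044 \cdot 10^{7}$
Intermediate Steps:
$k = \frac{1}{1089} \approx 0.00091827$
$\left(481 - 3641\right) \left(-3495 + k\right) = \left(481 - 3641\right) \left(-3495 + \frac{1}{1089}\right) = \left(-3160\right) \left(- \frac{3806054}{1089}\right) = \frac{12027130640}{1089}$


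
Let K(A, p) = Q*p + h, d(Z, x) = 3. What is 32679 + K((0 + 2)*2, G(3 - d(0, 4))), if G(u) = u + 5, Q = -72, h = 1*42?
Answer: 32361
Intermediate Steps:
h = 42
G(u) = 5 + u
K(A, p) = 42 - 72*p (K(A, p) = -72*p + 42 = 42 - 72*p)
32679 + K((0 + 2)*2, G(3 - d(0, 4))) = 32679 + (42 - 72*(5 + (3 - 1*3))) = 32679 + (42 - 72*(5 + (3 - 3))) = 32679 + (42 - 72*(5 + 0)) = 32679 + (42 - 72*5) = 32679 + (42 - 360) = 32679 - 318 = 32361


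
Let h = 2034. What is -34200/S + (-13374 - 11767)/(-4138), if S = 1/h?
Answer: -287850841259/4138 ≈ -6.9563e+7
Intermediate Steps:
S = 1/2034 ≈ 0.00049164
-34200/S + (-13374 - 11767)/(-4138) = -34200/1/2034 + (-13374 - 11767)/(-4138) = -34200*2034 - 25141*(-1/4138) = -69562800 + 25141/4138 = -287850841259/4138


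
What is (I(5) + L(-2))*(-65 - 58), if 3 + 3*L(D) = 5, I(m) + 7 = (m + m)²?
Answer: -11521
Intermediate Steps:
I(m) = -7 + 4*m² (I(m) = -7 + (m + m)² = -7 + (2*m)² = -7 + 4*m²)
L(D) = ⅔ (L(D) = -1 + (⅓)*5 = -1 + 5/3 = ⅔)
(I(5) + L(-2))*(-65 - 58) = ((-7 + 4*5²) + ⅔)*(-65 - 58) = ((-7 + 4*25) + ⅔)*(-123) = ((-7 + 100) + ⅔)*(-123) = (93 + ⅔)*(-123) = (281/3)*(-123) = -11521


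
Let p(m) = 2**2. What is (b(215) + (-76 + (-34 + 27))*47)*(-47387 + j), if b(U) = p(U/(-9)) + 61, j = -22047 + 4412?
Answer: 249424392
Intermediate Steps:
p(m) = 4
j = -17635
b(U) = 65 (b(U) = 4 + 61 = 65)
(b(215) + (-76 + (-34 + 27))*47)*(-47387 + j) = (65 + (-76 + (-34 + 27))*47)*(-47387 - 17635) = (65 + (-76 - 7)*47)*(-65022) = (65 - 83*47)*(-65022) = (65 - 3901)*(-65022) = -3836*(-65022) = 249424392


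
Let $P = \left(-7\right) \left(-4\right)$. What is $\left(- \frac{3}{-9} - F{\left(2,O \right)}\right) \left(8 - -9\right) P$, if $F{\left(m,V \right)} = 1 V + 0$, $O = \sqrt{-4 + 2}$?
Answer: $\frac{476}{3} - 476 i \sqrt{2} \approx 158.67 - 673.17 i$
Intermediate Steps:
$P = 28$
$O = i \sqrt{2}$ ($O = \sqrt{-2} = i \sqrt{2} \approx 1.4142 i$)
$F{\left(m,V \right)} = V$ ($F{\left(m,V \right)} = V + 0 = V$)
$\left(- \frac{3}{-9} - F{\left(2,O \right)}\right) \left(8 - -9\right) P = \left(- \frac{3}{-9} - i \sqrt{2}\right) \left(8 - -9\right) 28 = \left(\left(-3\right) \left(- \frac{1}{9}\right) - i \sqrt{2}\right) \left(8 + 9\right) 28 = \left(\frac{1}{3} - i \sqrt{2}\right) 17 \cdot 28 = \left(\frac{17}{3} - 17 i \sqrt{2}\right) 28 = \frac{476}{3} - 476 i \sqrt{2}$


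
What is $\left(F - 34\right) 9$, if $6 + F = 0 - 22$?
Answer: $-558$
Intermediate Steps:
$F = -28$ ($F = -6 + \left(0 - 22\right) = -6 - 22 = -28$)
$\left(F - 34\right) 9 = \left(-28 - 34\right) 9 = \left(-62\right) 9 = -558$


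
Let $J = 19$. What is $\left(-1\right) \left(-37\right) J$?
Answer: $703$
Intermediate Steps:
$\left(-1\right) \left(-37\right) J = \left(-1\right) \left(-37\right) 19 = 37 \cdot 19 = 703$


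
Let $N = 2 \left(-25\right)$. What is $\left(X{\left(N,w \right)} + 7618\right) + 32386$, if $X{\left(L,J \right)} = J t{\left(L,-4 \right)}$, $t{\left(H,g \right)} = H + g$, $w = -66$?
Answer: $43568$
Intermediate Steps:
$N = -50$
$X{\left(L,J \right)} = J \left(-4 + L\right)$ ($X{\left(L,J \right)} = J \left(L - 4\right) = J \left(-4 + L\right)$)
$\left(X{\left(N,w \right)} + 7618\right) + 32386 = \left(- 66 \left(-4 - 50\right) + 7618\right) + 32386 = \left(\left(-66\right) \left(-54\right) + 7618\right) + 32386 = \left(3564 + 7618\right) + 32386 = 11182 + 32386 = 43568$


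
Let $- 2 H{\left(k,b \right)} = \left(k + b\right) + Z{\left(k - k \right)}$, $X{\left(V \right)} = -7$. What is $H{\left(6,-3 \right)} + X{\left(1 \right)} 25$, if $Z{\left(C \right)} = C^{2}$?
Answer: $- \frac{353}{2} \approx -176.5$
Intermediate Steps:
$H{\left(k,b \right)} = - \frac{b}{2} - \frac{k}{2}$ ($H{\left(k,b \right)} = - \frac{\left(k + b\right) + \left(k - k\right)^{2}}{2} = - \frac{\left(b + k\right) + 0^{2}}{2} = - \frac{\left(b + k\right) + 0}{2} = - \frac{b + k}{2} = - \frac{b}{2} - \frac{k}{2}$)
$H{\left(6,-3 \right)} + X{\left(1 \right)} 25 = \left(\left(- \frac{1}{2}\right) \left(-3\right) - 3\right) - 175 = \left(\frac{3}{2} - 3\right) - 175 = - \frac{3}{2} - 175 = - \frac{353}{2}$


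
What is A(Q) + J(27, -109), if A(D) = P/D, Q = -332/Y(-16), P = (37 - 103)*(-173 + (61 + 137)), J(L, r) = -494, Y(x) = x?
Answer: -47602/83 ≈ -573.52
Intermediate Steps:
P = -1650 (P = -66*(-173 + 198) = -66*25 = -1650)
Q = 83/4 (Q = -332/(-16) = -332*(-1/16) = 83/4 ≈ 20.750)
A(D) = -1650/D
A(Q) + J(27, -109) = -1650/83/4 - 494 = -1650*4/83 - 494 = -6600/83 - 494 = -47602/83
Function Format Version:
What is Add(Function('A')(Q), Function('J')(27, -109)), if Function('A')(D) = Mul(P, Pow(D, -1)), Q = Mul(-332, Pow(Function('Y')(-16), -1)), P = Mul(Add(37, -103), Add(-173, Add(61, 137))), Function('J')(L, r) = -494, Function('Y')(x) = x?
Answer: Rational(-47602, 83) ≈ -573.52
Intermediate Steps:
P = -1650 (P = Mul(-66, Add(-173, 198)) = Mul(-66, 25) = -1650)
Q = Rational(83, 4) (Q = Mul(-332, Pow(-16, -1)) = Mul(-332, Rational(-1, 16)) = Rational(83, 4) ≈ 20.750)
Function('A')(D) = Mul(-1650, Pow(D, -1))
Add(Function('A')(Q), Function('J')(27, -109)) = Add(Mul(-1650, Pow(Rational(83, 4), -1)), -494) = Add(Mul(-1650, Rational(4, 83)), -494) = Add(Rational(-6600, 83), -494) = Rational(-47602, 83)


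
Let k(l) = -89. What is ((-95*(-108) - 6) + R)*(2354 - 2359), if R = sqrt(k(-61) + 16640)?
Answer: -51270 - 15*sqrt(1839) ≈ -51913.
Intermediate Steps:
R = 3*sqrt(1839) (R = sqrt(-89 + 16640) = sqrt(16551) = 3*sqrt(1839) ≈ 128.65)
((-95*(-108) - 6) + R)*(2354 - 2359) = ((-95*(-108) - 6) + 3*sqrt(1839))*(2354 - 2359) = ((10260 - 6) + 3*sqrt(1839))*(-5) = (10254 + 3*sqrt(1839))*(-5) = -51270 - 15*sqrt(1839)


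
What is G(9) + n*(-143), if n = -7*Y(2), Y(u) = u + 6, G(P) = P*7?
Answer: 8071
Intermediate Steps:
G(P) = 7*P
Y(u) = 6 + u
n = -56 (n = -7*(6 + 2) = -7*8 = -56)
G(9) + n*(-143) = 7*9 - 56*(-143) = 63 + 8008 = 8071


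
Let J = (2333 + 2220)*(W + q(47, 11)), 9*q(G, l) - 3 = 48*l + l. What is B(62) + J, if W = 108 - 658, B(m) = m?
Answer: -20069066/9 ≈ -2.2299e+6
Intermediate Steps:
q(G, l) = ⅓ + 49*l/9 (q(G, l) = ⅓ + (48*l + l)/9 = ⅓ + (49*l)/9 = ⅓ + 49*l/9)
W = -550
J = -20069624/9 (J = (2333 + 2220)*(-550 + (⅓ + (49/9)*11)) = 4553*(-550 + (⅓ + 539/9)) = 4553*(-550 + 542/9) = 4553*(-4408/9) = -20069624/9 ≈ -2.2300e+6)
B(62) + J = 62 - 20069624/9 = -20069066/9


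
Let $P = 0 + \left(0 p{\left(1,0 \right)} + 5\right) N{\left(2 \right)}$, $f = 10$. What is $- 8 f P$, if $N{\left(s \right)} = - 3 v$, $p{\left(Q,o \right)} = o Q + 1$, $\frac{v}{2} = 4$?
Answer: $9600$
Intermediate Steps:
$v = 8$ ($v = 2 \cdot 4 = 8$)
$p{\left(Q,o \right)} = 1 + Q o$ ($p{\left(Q,o \right)} = Q o + 1 = 1 + Q o$)
$N{\left(s \right)} = -24$ ($N{\left(s \right)} = \left(-3\right) 8 = -24$)
$P = -120$ ($P = 0 + \left(0 \left(1 + 1 \cdot 0\right) + 5\right) \left(-24\right) = 0 + \left(0 \left(1 + 0\right) + 5\right) \left(-24\right) = 0 + \left(0 \cdot 1 + 5\right) \left(-24\right) = 0 + \left(0 + 5\right) \left(-24\right) = 0 + 5 \left(-24\right) = 0 - 120 = -120$)
$- 8 f P = \left(-8\right) 10 \left(-120\right) = \left(-80\right) \left(-120\right) = 9600$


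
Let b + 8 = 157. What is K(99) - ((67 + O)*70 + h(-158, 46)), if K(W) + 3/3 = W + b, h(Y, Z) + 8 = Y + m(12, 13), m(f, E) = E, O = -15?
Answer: -3240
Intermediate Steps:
b = 149 (b = -8 + 157 = 149)
h(Y, Z) = 5 + Y (h(Y, Z) = -8 + (Y + 13) = -8 + (13 + Y) = 5 + Y)
K(W) = 148 + W (K(W) = -1 + (W + 149) = -1 + (149 + W) = 148 + W)
K(99) - ((67 + O)*70 + h(-158, 46)) = (148 + 99) - ((67 - 15)*70 + (5 - 158)) = 247 - (52*70 - 153) = 247 - (3640 - 153) = 247 - 1*3487 = 247 - 3487 = -3240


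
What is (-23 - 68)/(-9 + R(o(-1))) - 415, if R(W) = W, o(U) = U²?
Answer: -3229/8 ≈ -403.63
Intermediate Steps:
(-23 - 68)/(-9 + R(o(-1))) - 415 = (-23 - 68)/(-9 + (-1)²) - 415 = -91/(-9 + 1) - 415 = -91/(-8) - 415 = -91*(-⅛) - 415 = 91/8 - 415 = -3229/8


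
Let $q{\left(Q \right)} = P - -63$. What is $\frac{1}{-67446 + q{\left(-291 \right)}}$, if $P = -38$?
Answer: $- \frac{1}{67421} \approx -1.4832 \cdot 10^{-5}$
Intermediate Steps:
$q{\left(Q \right)} = 25$ ($q{\left(Q \right)} = -38 - -63 = -38 + 63 = 25$)
$\frac{1}{-67446 + q{\left(-291 \right)}} = \frac{1}{-67446 + 25} = \frac{1}{-67421} = - \frac{1}{67421}$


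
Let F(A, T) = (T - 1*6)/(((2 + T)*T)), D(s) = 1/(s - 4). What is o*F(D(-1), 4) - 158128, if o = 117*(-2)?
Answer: -316217/2 ≈ -1.5811e+5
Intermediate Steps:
D(s) = 1/(-4 + s)
F(A, T) = (-6 + T)/(T*(2 + T)) (F(A, T) = (T - 6)/((T*(2 + T))) = (-6 + T)*(1/(T*(2 + T))) = (-6 + T)/(T*(2 + T)))
o = -234
o*F(D(-1), 4) - 158128 = -234*(-6 + 4)/(4*(2 + 4)) - 158128 = -117*(-2)/(2*6) - 158128 = -234*(-1/12) - 158128 = 39/2 - 158128 = -316217/2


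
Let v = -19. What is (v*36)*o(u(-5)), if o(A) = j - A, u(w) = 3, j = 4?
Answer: -684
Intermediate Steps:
o(A) = 4 - A
(v*36)*o(u(-5)) = (-19*36)*(4 - 1*3) = -684*(4 - 3) = -684*1 = -684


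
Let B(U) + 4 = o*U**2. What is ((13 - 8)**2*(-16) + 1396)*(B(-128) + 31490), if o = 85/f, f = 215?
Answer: 1625896296/43 ≈ 3.7812e+7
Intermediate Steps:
o = 17/43 (o = 85/215 = 85*(1/215) = 17/43 ≈ 0.39535)
B(U) = -4 + 17*U**2/43
((13 - 8)**2*(-16) + 1396)*(B(-128) + 31490) = ((13 - 8)**2*(-16) + 1396)*((-4 + (17/43)*(-128)**2) + 31490) = (5**2*(-16) + 1396)*((-4 + (17/43)*16384) + 31490) = (25*(-16) + 1396)*((-4 + 278528/43) + 31490) = (-400 + 1396)*(278356/43 + 31490) = 996*(1632426/43) = 1625896296/43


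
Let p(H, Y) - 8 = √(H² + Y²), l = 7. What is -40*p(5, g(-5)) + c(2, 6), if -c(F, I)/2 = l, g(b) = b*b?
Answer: -334 - 200*√26 ≈ -1353.8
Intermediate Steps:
g(b) = b²
c(F, I) = -14 (c(F, I) = -2*7 = -14)
p(H, Y) = 8 + √(H² + Y²)
-40*p(5, g(-5)) + c(2, 6) = -40*(8 + √(5² + ((-5)²)²)) - 14 = -40*(8 + √(25 + 25²)) - 14 = -40*(8 + √(25 + 625)) - 14 = -40*(8 + √650) - 14 = -40*(8 + 5*√26) - 14 = (-320 - 200*√26) - 14 = -334 - 200*√26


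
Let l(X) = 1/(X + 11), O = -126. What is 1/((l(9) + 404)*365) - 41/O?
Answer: 24186937/74329038 ≈ 0.32540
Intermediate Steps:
l(X) = 1/(11 + X)
1/((l(9) + 404)*365) - 41/O = 1/((1/(11 + 9) + 404)*365) - 41/(-126) = (1/365)/(1/20 + 404) - 41*(-1/126) = (1/365)/(1/20 + 404) + 41/126 = (1/365)/(8081/20) + 41/126 = (20/8081)*(1/365) + 41/126 = 4/589913 + 41/126 = 24186937/74329038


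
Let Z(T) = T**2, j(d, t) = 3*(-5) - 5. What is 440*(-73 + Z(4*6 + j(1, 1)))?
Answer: -25080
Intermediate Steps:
j(d, t) = -20 (j(d, t) = -15 - 5 = -20)
440*(-73 + Z(4*6 + j(1, 1))) = 440*(-73 + (4*6 - 20)**2) = 440*(-73 + (24 - 20)**2) = 440*(-73 + 4**2) = 440*(-73 + 16) = 440*(-57) = -25080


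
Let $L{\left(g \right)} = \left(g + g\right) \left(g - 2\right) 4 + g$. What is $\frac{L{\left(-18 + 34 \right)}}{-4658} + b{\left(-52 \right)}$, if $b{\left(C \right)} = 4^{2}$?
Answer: $\frac{36360}{2329} \approx 15.612$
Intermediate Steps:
$b{\left(C \right)} = 16$
$L{\left(g \right)} = g + 8 g \left(-2 + g\right)$ ($L{\left(g \right)} = 2 g \left(-2 + g\right) 4 + g = 8 g \left(-2 + g\right) + g = g + 8 g \left(-2 + g\right)$)
$\frac{L{\left(-18 + 34 \right)}}{-4658} + b{\left(-52 \right)} = \frac{\left(-18 + 34\right) \left(-15 + 8 \left(-18 + 34\right)\right)}{-4658} + 16 = 16 \left(-15 + 8 \cdot 16\right) \left(- \frac{1}{4658}\right) + 16 = 16 \left(-15 + 128\right) \left(- \frac{1}{4658}\right) + 16 = 16 \cdot 113 \left(- \frac{1}{4658}\right) + 16 = 1808 \left(- \frac{1}{4658}\right) + 16 = - \frac{904}{2329} + 16 = \frac{36360}{2329}$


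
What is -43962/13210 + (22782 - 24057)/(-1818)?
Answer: -10513361/4002630 ≈ -2.6266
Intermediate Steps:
-43962/13210 + (22782 - 24057)/(-1818) = -43962*1/13210 - 1275*(-1/1818) = -21981/6605 + 425/606 = -10513361/4002630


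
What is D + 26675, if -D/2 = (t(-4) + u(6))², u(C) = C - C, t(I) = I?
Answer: 26643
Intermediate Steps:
u(C) = 0
D = -32 (D = -2*(-4 + 0)² = -2*(-4)² = -2*16 = -32)
D + 26675 = -32 + 26675 = 26643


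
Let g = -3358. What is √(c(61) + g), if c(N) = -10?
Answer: 2*I*√842 ≈ 58.034*I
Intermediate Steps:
√(c(61) + g) = √(-10 - 3358) = √(-3368) = 2*I*√842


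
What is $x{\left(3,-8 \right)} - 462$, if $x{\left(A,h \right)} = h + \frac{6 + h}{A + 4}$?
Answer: $- \frac{3292}{7} \approx -470.29$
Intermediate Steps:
$x{\left(A,h \right)} = h + \frac{6 + h}{4 + A}$
$x{\left(3,-8 \right)} - 462 = \frac{6 + 5 \left(-8\right) + 3 \left(-8\right)}{4 + 3} - 462 = \frac{6 - 40 - 24}{7} - 462 = \frac{1}{7} \left(-58\right) - 462 = - \frac{58}{7} - 462 = - \frac{3292}{7}$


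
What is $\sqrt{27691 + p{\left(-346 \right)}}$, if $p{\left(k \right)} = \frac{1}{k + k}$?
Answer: $\frac{\sqrt{3315055583}}{346} \approx 166.41$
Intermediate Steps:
$p{\left(k \right)} = \frac{1}{2 k}$
$\sqrt{27691 + p{\left(-346 \right)}} = \sqrt{27691 + \frac{1}{2 \left(-346\right)}} = \sqrt{27691 + \frac{1}{2} \left(- \frac{1}{346}\right)} = \sqrt{27691 - \frac{1}{692}} = \sqrt{\frac{19162171}{692}} = \frac{\sqrt{3315055583}}{346}$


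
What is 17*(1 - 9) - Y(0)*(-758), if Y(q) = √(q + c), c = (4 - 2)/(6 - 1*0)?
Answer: -136 + 758*√3/3 ≈ 301.63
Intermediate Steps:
c = ⅓ (c = 2/(6 + 0) = 2/6 = 2*(⅙) = ⅓ ≈ 0.33333)
Y(q) = √(⅓ + q) (Y(q) = √(q + ⅓) = √(⅓ + q))
17*(1 - 9) - Y(0)*(-758) = 17*(1 - 9) - √(3 + 9*0)/3*(-758) = 17*(-8) - √(3 + 0)/3*(-758) = -136 - √3/3*(-758) = -136 + 758*√3/3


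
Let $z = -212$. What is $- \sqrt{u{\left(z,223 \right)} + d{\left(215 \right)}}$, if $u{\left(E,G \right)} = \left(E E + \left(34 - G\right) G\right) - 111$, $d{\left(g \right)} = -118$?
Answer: $- 2 \sqrt{642} \approx -50.675$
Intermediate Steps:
$u{\left(E,G \right)} = -111 + E^{2} + G \left(34 - G\right)$ ($u{\left(E,G \right)} = \left(E^{2} + G \left(34 - G\right)\right) - 111 = -111 + E^{2} + G \left(34 - G\right)$)
$- \sqrt{u{\left(z,223 \right)} + d{\left(215 \right)}} = - \sqrt{\left(-111 + \left(-212\right)^{2} - 223^{2} + 34 \cdot 223\right) - 118} = - \sqrt{\left(-111 + 44944 - 49729 + 7582\right) - 118} = - \sqrt{2686 - 118} = - \sqrt{2568} = - 2 \sqrt{642}$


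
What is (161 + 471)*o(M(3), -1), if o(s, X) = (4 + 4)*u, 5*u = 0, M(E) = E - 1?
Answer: 0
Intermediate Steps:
M(E) = -1 + E
u = 0 (u = (1/5)*0 = 0)
o(s, X) = 0 (o(s, X) = (4 + 4)*0 = 8*0 = 0)
(161 + 471)*o(M(3), -1) = (161 + 471)*0 = 632*0 = 0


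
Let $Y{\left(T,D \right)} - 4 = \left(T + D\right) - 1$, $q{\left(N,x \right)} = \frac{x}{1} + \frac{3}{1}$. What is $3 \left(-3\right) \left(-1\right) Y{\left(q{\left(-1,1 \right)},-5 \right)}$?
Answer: $18$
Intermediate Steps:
$q{\left(N,x \right)} = 3 + x$ ($q{\left(N,x \right)} = x 1 + 3 \cdot 1 = x + 3 = 3 + x$)
$Y{\left(T,D \right)} = 3 + D + T$ ($Y{\left(T,D \right)} = 4 - \left(1 - D - T\right) = 4 + \left(-1 + D + T\right) = 3 + D + T$)
$3 \left(-3\right) \left(-1\right) Y{\left(q{\left(-1,1 \right)},-5 \right)} = 3 \left(-3\right) \left(-1\right) \left(3 - 5 + \left(3 + 1\right)\right) = \left(-9\right) \left(-1\right) \left(3 - 5 + 4\right) = 9 \cdot 2 = 18$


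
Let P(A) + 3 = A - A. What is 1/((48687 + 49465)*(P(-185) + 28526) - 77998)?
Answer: 1/2799511498 ≈ 3.5720e-10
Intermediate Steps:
P(A) = -3 (P(A) = -3 + (A - A) = -3 + 0 = -3)
1/((48687 + 49465)*(P(-185) + 28526) - 77998) = 1/((48687 + 49465)*(-3 + 28526) - 77998) = 1/(98152*28523 - 77998) = 1/(2799589496 - 77998) = 1/2799511498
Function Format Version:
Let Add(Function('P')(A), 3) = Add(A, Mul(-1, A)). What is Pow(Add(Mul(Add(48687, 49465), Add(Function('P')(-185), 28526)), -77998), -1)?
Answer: Rational(1, 2799511498) ≈ 3.5720e-10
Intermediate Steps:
Function('P')(A) = -3 (Function('P')(A) = Add(-3, Add(A, Mul(-1, A))) = Add(-3, 0) = -3)
Pow(Add(Mul(Add(48687, 49465), Add(Function('P')(-185), 28526)), -77998), -1) = Pow(Add(Mul(Add(48687, 49465), Add(-3, 28526)), -77998), -1) = Pow(Add(Mul(98152, 28523), -77998), -1) = Pow(Add(2799589496, -77998), -1) = Pow(2799511498, -1) = Rational(1, 2799511498)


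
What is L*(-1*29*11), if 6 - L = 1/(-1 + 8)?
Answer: -13079/7 ≈ -1868.4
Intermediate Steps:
L = 41/7 (L = 6 - 1/(-1 + 8) = 6 - 1/7 = 41/7 ≈ 5.8571)
L*(-1*29*11) = 41*(-1*29*11)/7 = 41*(-29*11)/7 = (41/7)*(-319) = -13079/7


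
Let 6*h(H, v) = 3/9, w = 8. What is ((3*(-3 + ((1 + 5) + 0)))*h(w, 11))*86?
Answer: 43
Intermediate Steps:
h(H, v) = 1/18 (h(H, v) = (3/9)/6 = (3*(1/9))/6 = (1/6)*(1/3) = 1/18)
((3*(-3 + ((1 + 5) + 0)))*h(w, 11))*86 = ((3*(-3 + ((1 + 5) + 0)))*(1/18))*86 = ((3*(-3 + (6 + 0)))*(1/18))*86 = ((3*(-3 + 6))*(1/18))*86 = ((3*3)*(1/18))*86 = (9*(1/18))*86 = (1/2)*86 = 43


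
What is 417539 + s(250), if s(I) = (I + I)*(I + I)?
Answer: 667539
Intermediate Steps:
s(I) = 4*I² (s(I) = (2*I)*(2*I) = 4*I²)
417539 + s(250) = 417539 + 4*250² = 417539 + 4*62500 = 417539 + 250000 = 667539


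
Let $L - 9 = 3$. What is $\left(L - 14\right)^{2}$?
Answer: $4$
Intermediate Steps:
$L = 12$ ($L = 9 + 3 = 12$)
$\left(L - 14\right)^{2} = \left(12 - 14\right)^{2} = \left(-2\right)^{2} = 4$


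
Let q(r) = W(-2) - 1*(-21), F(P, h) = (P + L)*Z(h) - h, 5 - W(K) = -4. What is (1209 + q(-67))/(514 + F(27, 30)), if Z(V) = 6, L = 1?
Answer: 1239/652 ≈ 1.9003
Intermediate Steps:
W(K) = 9 (W(K) = 5 - 1*(-4) = 5 + 4 = 9)
F(P, h) = 6 - h + 6*P (F(P, h) = (P + 1)*6 - h = (1 + P)*6 - h = (6 + 6*P) - h = 6 - h + 6*P)
q(r) = 30 (q(r) = 9 - 1*(-21) = 9 + 21 = 30)
(1209 + q(-67))/(514 + F(27, 30)) = (1209 + 30)/(514 + (6 - 1*30 + 6*27)) = 1239/(514 + (6 - 30 + 162)) = 1239/(514 + 138) = 1239/652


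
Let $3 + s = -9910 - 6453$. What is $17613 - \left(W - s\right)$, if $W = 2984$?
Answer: $-1737$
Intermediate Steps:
$s = -16366$ ($s = -3 - 16363 = -16366$)
$17613 - \left(W - s\right) = 17613 - 19350 = -1737$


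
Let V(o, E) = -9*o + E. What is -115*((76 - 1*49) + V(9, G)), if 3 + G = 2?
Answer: 6325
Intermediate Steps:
G = -1 (G = -3 + 2 = -1)
V(o, E) = E - 9*o
-115*((76 - 1*49) + V(9, G)) = -115*((76 - 1*49) + (-1 - 9*9)) = -115*((76 - 49) + (-1 - 81)) = -115*(27 - 82) = -115*(-55) = 6325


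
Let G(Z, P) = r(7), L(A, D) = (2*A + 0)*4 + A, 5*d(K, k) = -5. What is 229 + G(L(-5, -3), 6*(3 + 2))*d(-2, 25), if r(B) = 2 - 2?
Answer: 229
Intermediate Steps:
d(K, k) = -1 (d(K, k) = (⅕)*(-5) = -1)
L(A, D) = 9*A (L(A, D) = (2*A)*4 + A = 8*A + A = 9*A)
r(B) = 0
G(Z, P) = 0
229 + G(L(-5, -3), 6*(3 + 2))*d(-2, 25) = 229 + 0*(-1) = 229 + 0 = 229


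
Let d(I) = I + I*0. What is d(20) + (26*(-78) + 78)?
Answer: -1930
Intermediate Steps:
d(I) = I (d(I) = I + 0 = I)
d(20) + (26*(-78) + 78) = 20 + (26*(-78) + 78) = 20 + (-2028 + 78) = 20 - 1950 = -1930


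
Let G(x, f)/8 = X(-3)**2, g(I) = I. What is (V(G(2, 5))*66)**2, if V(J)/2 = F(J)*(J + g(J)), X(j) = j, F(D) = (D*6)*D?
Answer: 349546801973428224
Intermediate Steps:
F(D) = 6*D**2 (F(D) = (6*D)*D = 6*D**2)
G(x, f) = 72 (G(x, f) = 8*(-3)**2 = 8*9 = 72)
V(J) = 24*J**3 (V(J) = 2*((6*J**2)*(J + J)) = 2*((6*J**2)*(2*J)) = 2*(12*J**3) = 24*J**3)
(V(G(2, 5))*66)**2 = ((24*72**3)*66)**2 = ((24*373248)*66)**2 = (8957952*66)**2 = 591224832**2 = 349546801973428224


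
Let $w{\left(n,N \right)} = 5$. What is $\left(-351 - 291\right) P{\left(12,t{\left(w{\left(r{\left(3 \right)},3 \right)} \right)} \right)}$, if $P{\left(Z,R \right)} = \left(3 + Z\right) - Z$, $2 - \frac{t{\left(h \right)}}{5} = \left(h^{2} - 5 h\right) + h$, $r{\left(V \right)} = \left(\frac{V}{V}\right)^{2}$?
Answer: $-1926$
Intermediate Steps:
$r{\left(V \right)} = 1$ ($r{\left(V \right)} = 1^{2} = 1$)
$t{\left(h \right)} = 10 - 5 h^{2} + 20 h$ ($t{\left(h \right)} = 10 - 5 \left(\left(h^{2} - 5 h\right) + h\right) = 10 - 5 \left(h^{2} - 4 h\right) = 10 - \left(- 20 h + 5 h^{2}\right) = 10 - 5 h^{2} + 20 h$)
$P{\left(Z,R \right)} = 3$
$\left(-351 - 291\right) P{\left(12,t{\left(w{\left(r{\left(3 \right)},3 \right)} \right)} \right)} = \left(-351 - 291\right) 3 = \left(-642\right) 3 = -1926$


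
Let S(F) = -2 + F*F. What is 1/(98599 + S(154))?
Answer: 1/122313 ≈ 8.1757e-6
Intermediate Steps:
S(F) = -2 + F**2
1/(98599 + S(154)) = 1/(98599 + (-2 + 154**2)) = 1/(98599 + (-2 + 23716)) = 1/(98599 + 23714) = 1/122313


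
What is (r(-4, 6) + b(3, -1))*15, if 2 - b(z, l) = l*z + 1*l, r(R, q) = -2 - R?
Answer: 120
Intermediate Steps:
b(z, l) = 2 - l - l*z (b(z, l) = 2 - (l*z + 1*l) = 2 - (l*z + l) = 2 - (l + l*z) = 2 + (-l - l*z) = 2 - l - l*z)
(r(-4, 6) + b(3, -1))*15 = ((-2 - 1*(-4)) + (2 - 1*(-1) - 1*(-1)*3))*15 = ((-2 + 4) + (2 + 1 + 3))*15 = (2 + 6)*15 = 8*15 = 120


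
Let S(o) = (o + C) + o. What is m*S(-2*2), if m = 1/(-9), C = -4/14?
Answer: 58/63 ≈ 0.92064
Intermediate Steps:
C = -2/7 (C = -4*1/14 = -2/7 ≈ -0.28571)
S(o) = -2/7 + 2*o (S(o) = (o - 2/7) + o = (-2/7 + o) + o = -2/7 + 2*o)
m = -1/9 ≈ -0.11111
m*S(-2*2) = -(-2/7 + 2*(-2*2))/9 = -(-2/7 + 2*(-4))/9 = -(-2/7 - 8)/9 = -1/9*(-58/7) = 58/63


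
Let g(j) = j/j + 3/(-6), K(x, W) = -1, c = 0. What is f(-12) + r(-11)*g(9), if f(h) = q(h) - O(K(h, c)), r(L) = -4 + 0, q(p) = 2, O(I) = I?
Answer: 1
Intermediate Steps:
g(j) = 1/2 (g(j) = 1 + 3*(-1/6) = 1 - 1/2 = 1/2)
r(L) = -4
f(h) = 3 (f(h) = 2 - 1*(-1) = 2 + 1 = 3)
f(-12) + r(-11)*g(9) = 3 - 4*1/2 = 3 - 2 = 1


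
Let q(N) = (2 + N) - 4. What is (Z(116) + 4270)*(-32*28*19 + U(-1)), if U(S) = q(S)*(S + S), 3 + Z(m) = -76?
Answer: -71322438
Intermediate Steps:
Z(m) = -79 (Z(m) = -3 - 76 = -79)
q(N) = -2 + N
U(S) = 2*S*(-2 + S) (U(S) = (-2 + S)*(S + S) = (-2 + S)*(2*S) = 2*S*(-2 + S))
(Z(116) + 4270)*(-32*28*19 + U(-1)) = (-79 + 4270)*(-32*28*19 + 2*(-1)*(-2 - 1)) = 4191*(-896*19 + 2*(-1)*(-3)) = 4191*(-17024 + 6) = 4191*(-17018) = -71322438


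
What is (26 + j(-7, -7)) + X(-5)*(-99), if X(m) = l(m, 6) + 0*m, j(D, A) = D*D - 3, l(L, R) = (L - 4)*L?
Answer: -4383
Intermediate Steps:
l(L, R) = L*(-4 + L) (l(L, R) = (-4 + L)*L = L*(-4 + L))
j(D, A) = -3 + D**2 (j(D, A) = D**2 - 3 = -3 + D**2)
X(m) = m*(-4 + m) (X(m) = m*(-4 + m) + 0*m = m*(-4 + m) + 0 = m*(-4 + m))
(26 + j(-7, -7)) + X(-5)*(-99) = (26 + (-3 + (-7)**2)) - 5*(-4 - 5)*(-99) = (26 + (-3 + 49)) - 5*(-9)*(-99) = (26 + 46) + 45*(-99) = 72 - 4455 = -4383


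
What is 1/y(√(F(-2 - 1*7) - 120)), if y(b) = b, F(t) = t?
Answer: -I*√129/129 ≈ -0.088045*I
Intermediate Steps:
1/y(√(F(-2 - 1*7) - 120)) = 1/(√((-2 - 1*7) - 120)) = 1/(√((-2 - 7) - 120)) = 1/(√(-9 - 120)) = 1/(√(-129)) = 1/(I*√129) = -I*√129/129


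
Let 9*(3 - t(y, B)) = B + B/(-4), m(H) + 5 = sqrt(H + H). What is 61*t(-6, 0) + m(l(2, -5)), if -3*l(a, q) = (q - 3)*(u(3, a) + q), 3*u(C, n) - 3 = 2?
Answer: 178 + 4*I*sqrt(10)/3 ≈ 178.0 + 4.2164*I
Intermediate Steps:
u(C, n) = 5/3 (u(C, n) = 1 + (1/3)*2 = 1 + 2/3 = 5/3)
l(a, q) = -(-3 + q)*(5/3 + q)/3 (l(a, q) = -(q - 3)*(5/3 + q)/3 = -(-3 + q)*(5/3 + q)/3)
m(H) = -5 + sqrt(2)*sqrt(H) (m(H) = -5 + sqrt(H + H) = -5 + sqrt(2*H) = -5 + sqrt(2)*sqrt(H))
t(y, B) = 3 - B/12 (t(y, B) = 3 - (B + B/(-4))/9 = 3 - (B + B*(-1/4))/9 = 3 - (B - B/4)/9 = 3 - B/12)
61*t(-6, 0) + m(l(2, -5)) = 61*(3 - 1/12*0) + (-5 + sqrt(2)*sqrt(5/3 - 1/3*(-5)**2 + (4/9)*(-5))) = 61*(3 + 0) + (-5 + sqrt(2)*sqrt(5/3 - 1/3*25 - 20/9)) = 61*3 + (-5 + sqrt(2)*sqrt(5/3 - 25/3 - 20/9)) = 183 + (-5 + sqrt(2)*sqrt(-80/9)) = 183 + (-5 + sqrt(2)*(4*I*sqrt(5)/3)) = 183 + (-5 + 4*I*sqrt(10)/3) = 178 + 4*I*sqrt(10)/3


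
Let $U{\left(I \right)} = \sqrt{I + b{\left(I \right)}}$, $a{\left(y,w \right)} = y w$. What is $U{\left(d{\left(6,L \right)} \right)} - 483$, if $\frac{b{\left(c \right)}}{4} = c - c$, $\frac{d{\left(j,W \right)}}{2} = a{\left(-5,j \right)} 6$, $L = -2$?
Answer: $-483 + 6 i \sqrt{10} \approx -483.0 + 18.974 i$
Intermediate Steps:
$a{\left(y,w \right)} = w y$
$d{\left(j,W \right)} = - 60 j$ ($d{\left(j,W \right)} = 2 j \left(-5\right) 6 = 2 - 5 j 6 = 2 \left(- 30 j\right) = - 60 j$)
$b{\left(c \right)} = 0$ ($b{\left(c \right)} = 4 \left(c - c\right) = 4 \cdot 0 = 0$)
$U{\left(I \right)} = \sqrt{I}$ ($U{\left(I \right)} = \sqrt{I + 0} = \sqrt{I}$)
$U{\left(d{\left(6,L \right)} \right)} - 483 = \sqrt{\left(-60\right) 6} - 483 = \sqrt{-360} - 483 = 6 i \sqrt{10} - 483 = -483 + 6 i \sqrt{10}$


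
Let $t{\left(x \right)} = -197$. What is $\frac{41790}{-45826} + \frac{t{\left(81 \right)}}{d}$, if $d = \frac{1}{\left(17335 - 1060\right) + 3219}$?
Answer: $- \frac{87993227229}{22913} \approx -3.8403 \cdot 10^{6}$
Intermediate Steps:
$d = \frac{1}{19494}$ ($d = \frac{1}{\left(17335 - 1060\right) + 3219} = \frac{1}{16275 + 3219} = \frac{1}{19494} \approx 5.1298 \cdot 10^{-5}$)
$\frac{41790}{-45826} + \frac{t{\left(81 \right)}}{d} = \frac{41790}{-45826} - 197 \frac{1}{\frac{1}{19494}} = 41790 \left(- \frac{1}{45826}\right) - 3840318 = - \frac{20895}{22913} - 3840318 = - \frac{87993227229}{22913}$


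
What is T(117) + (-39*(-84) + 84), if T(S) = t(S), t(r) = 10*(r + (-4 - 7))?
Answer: 4420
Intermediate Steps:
t(r) = -110 + 10*r (t(r) = 10*(r - 11) = 10*(-11 + r) = -110 + 10*r)
T(S) = -110 + 10*S
T(117) + (-39*(-84) + 84) = (-110 + 10*117) + (-39*(-84) + 84) = (-110 + 1170) + (3276 + 84) = 1060 + 3360 = 4420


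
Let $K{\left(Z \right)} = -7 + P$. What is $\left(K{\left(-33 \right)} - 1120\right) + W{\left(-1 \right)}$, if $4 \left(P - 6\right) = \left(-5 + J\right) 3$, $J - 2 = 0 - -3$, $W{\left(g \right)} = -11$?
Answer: $-1132$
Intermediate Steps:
$J = 5$ ($J = 2 + \left(0 - -3\right) = 2 + \left(0 + 3\right) = 2 + 3 = 5$)
$P = 6$ ($P = 6 + \frac{\left(-5 + 5\right) 3}{4} = 6 + \frac{0 \cdot 3}{4} = 6 + \frac{1}{4} \cdot 0 = 6 + 0 = 6$)
$K{\left(Z \right)} = -1$ ($K{\left(Z \right)} = -7 + 6 = -1$)
$\left(K{\left(-33 \right)} - 1120\right) + W{\left(-1 \right)} = \left(-1 - 1120\right) - 11 = -1121 - 11 = -1132$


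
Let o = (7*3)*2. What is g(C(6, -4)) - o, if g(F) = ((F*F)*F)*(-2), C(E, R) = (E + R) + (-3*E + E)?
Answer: 1958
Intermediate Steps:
C(E, R) = R - E (C(E, R) = (E + R) - 2*E = R - E)
o = 42 (o = 21*2 = 42)
g(F) = -2*F³ (g(F) = (F²*F)*(-2) = F³*(-2) = -2*F³)
g(C(6, -4)) - o = -2*(-4 - 1*6)³ - 1*42 = -2*(-4 - 6)³ - 42 = -2*(-10)³ - 42 = -2*(-1000) - 42 = 2000 - 42 = 1958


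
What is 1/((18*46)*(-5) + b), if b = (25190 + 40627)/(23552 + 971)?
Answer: -24523/101459403 ≈ -0.00024170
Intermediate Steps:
b = 65817/24523 ≈ 2.6839
1/((18*46)*(-5) + b) = 1/((18*46)*(-5) + 65817/24523) = 1/(828*(-5) + 65817/24523) = 1/(-4140 + 65817/24523) = 1/(-101459403/24523) = -24523/101459403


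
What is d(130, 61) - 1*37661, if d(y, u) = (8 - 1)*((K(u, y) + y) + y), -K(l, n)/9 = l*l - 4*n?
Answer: -237504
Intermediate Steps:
K(l, n) = -9*l² + 36*n (K(l, n) = -9*(l*l - 4*n) = -9*(l² - 4*n) = -9*l² + 36*n)
d(y, u) = -63*u² + 266*y (d(y, u) = (8 - 1)*(((-9*u² + 36*y) + y) + y) = 7*((-9*u² + 37*y) + y) = 7*(-9*u² + 38*y) = -63*u² + 266*y)
d(130, 61) - 1*37661 = (-63*61² + 266*130) - 1*37661 = (-63*3721 + 34580) - 37661 = (-234423 + 34580) - 37661 = -199843 - 37661 = -237504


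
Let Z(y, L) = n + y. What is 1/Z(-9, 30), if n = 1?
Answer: -1/8 ≈ -0.12500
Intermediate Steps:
Z(y, L) = 1 + y
1/Z(-9, 30) = 1/(1 - 9) = 1/(-8) = -1/8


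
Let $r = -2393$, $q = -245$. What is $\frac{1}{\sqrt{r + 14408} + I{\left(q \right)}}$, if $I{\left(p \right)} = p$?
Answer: $- \frac{49}{9602} - \frac{3 \sqrt{1335}}{48010} \approx -0.0073862$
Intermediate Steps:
$\frac{1}{\sqrt{r + 14408} + I{\left(q \right)}} = \frac{1}{\sqrt{-2393 + 14408} - 245} = \frac{1}{\sqrt{12015} - 245} = \frac{1}{3 \sqrt{1335} - 245} = \frac{1}{-245 + 3 \sqrt{1335}}$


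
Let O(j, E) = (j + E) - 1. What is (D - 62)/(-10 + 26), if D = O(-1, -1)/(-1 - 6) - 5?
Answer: -233/56 ≈ -4.1607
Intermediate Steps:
O(j, E) = -1 + E + j (O(j, E) = (E + j) - 1 = -1 + E + j)
D = -32/7 (D = (-1 - 1 - 1)/(-1 - 6) - 5 = -3/(-7) - 5 = -1/7*(-3) - 5 = 3/7 - 5 = -32/7 ≈ -4.5714)
(D - 62)/(-10 + 26) = (-32/7 - 62)/(-10 + 26) = -466/7/16 = (1/16)*(-466/7) = -233/56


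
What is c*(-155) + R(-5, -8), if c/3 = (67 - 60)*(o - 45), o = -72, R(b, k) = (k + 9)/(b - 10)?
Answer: 5712524/15 ≈ 3.8084e+5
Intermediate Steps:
R(b, k) = (9 + k)/(-10 + b)
c = -2457 (c = 3*((67 - 60)*(-72 - 45)) = 3*(7*(-117)) = 3*(-819) = -2457)
c*(-155) + R(-5, -8) = -2457*(-155) + (9 - 8)/(-10 - 5) = 380835 + 1/(-15) = 380835 - 1/15*1 = 380835 - 1/15 = 5712524/15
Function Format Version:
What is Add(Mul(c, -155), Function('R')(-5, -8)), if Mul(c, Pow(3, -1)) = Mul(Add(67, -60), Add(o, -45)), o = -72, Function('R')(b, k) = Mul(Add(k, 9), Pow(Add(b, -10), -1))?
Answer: Rational(5712524, 15) ≈ 3.8084e+5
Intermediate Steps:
Function('R')(b, k) = Mul(Pow(Add(-10, b), -1), Add(9, k)) (Function('R')(b, k) = Mul(Add(9, k), Pow(Add(-10, b), -1)) = Mul(Pow(Add(-10, b), -1), Add(9, k)))
c = -2457 (c = Mul(3, Mul(Add(67, -60), Add(-72, -45))) = Mul(3, Mul(7, -117)) = Mul(3, -819) = -2457)
Add(Mul(c, -155), Function('R')(-5, -8)) = Add(Mul(-2457, -155), Mul(Pow(Add(-10, -5), -1), Add(9, -8))) = Add(380835, Mul(Pow(-15, -1), 1)) = Add(380835, Mul(Rational(-1, 15), 1)) = Add(380835, Rational(-1, 15)) = Rational(5712524, 15)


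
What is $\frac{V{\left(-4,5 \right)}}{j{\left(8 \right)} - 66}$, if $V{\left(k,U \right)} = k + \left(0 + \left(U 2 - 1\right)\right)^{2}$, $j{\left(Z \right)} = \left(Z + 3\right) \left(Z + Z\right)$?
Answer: $\frac{7}{10} \approx 0.7$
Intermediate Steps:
$j{\left(Z \right)} = 2 Z \left(3 + Z\right)$ ($j{\left(Z \right)} = \left(3 + Z\right) 2 Z = 2 Z \left(3 + Z\right)$)
$V{\left(k,U \right)} = k + \left(-1 + 2 U\right)^{2}$ ($V{\left(k,U \right)} = k + \left(0 + \left(2 U - 1\right)\right)^{2} = k + \left(0 + \left(-1 + 2 U\right)\right)^{2} = k + \left(-1 + 2 U\right)^{2}$)
$\frac{V{\left(-4,5 \right)}}{j{\left(8 \right)} - 66} = \frac{-4 + \left(-1 + 2 \cdot 5\right)^{2}}{2 \cdot 8 \left(3 + 8\right) - 66} = \frac{-4 + \left(-1 + 10\right)^{2}}{2 \cdot 8 \cdot 11 - 66} = \frac{-4 + 9^{2}}{176 - 66} = \frac{-4 + 81}{110} = \frac{1}{110} \cdot 77 = \frac{7}{10}$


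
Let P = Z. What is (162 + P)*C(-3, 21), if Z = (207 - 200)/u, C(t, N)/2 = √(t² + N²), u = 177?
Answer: 286810*√2/59 ≈ 6874.8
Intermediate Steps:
C(t, N) = 2*√(N² + t²) (C(t, N) = 2*√(t² + N²) = 2*√(N² + t²))
Z = 7/177 (Z = (207 - 200)/177 = 7*(1/177) = 7/177 ≈ 0.039548)
P = 7/177 ≈ 0.039548
(162 + P)*C(-3, 21) = (162 + 7/177)*(2*√(21² + (-3)²)) = 28681*(2*√(441 + 9))/177 = 28681*(2*√450)/177 = 28681*(2*(15*√2))/177 = 28681*(30*√2)/177 = 286810*√2/59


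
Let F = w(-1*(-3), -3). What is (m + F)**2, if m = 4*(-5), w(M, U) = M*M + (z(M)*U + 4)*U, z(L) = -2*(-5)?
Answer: 4489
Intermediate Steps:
z(L) = 10
w(M, U) = M**2 + U*(4 + 10*U) (w(M, U) = M*M + (10*U + 4)*U = M**2 + (4 + 10*U)*U = M**2 + U*(4 + 10*U))
m = -20
F = 87 (F = (-1*(-3))**2 + 4*(-3) + 10*(-3)**2 = 3**2 - 12 + 10*9 = 9 - 12 + 90 = 87)
(m + F)**2 = (-20 + 87)**2 = 67**2 = 4489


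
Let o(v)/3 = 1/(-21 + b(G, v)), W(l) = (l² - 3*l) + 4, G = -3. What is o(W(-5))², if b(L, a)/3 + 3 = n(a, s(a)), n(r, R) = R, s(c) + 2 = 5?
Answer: 1/49 ≈ 0.020408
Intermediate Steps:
W(l) = 4 + l² - 3*l
s(c) = 3 (s(c) = -2 + 5 = 3)
b(L, a) = 0 (b(L, a) = -9 + 3*3 = -9 + 9 = 0)
o(v) = -⅐ (o(v) = 3/(-21 + 0) = 3/(-21) = 3*(-1/21) = -⅐)
o(W(-5))² = (-⅐)² = 1/49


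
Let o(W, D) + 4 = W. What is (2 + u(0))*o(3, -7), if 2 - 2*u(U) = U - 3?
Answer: -9/2 ≈ -4.5000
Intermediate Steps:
u(U) = 5/2 - U/2 (u(U) = 1 - (U - 3)/2 = 1 - (-3 + U)/2 = 1 + (3/2 - U/2) = 5/2 - U/2)
o(W, D) = -4 + W
(2 + u(0))*o(3, -7) = (2 + (5/2 - ½*0))*(-4 + 3) = (2 + (5/2 + 0))*(-1) = (2 + 5/2)*(-1) = (9/2)*(-1) = -9/2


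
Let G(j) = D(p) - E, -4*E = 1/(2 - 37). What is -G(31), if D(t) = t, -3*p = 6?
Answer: 281/140 ≈ 2.0071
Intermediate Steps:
p = -2 (p = -⅓*6 = -2)
E = 1/140 (E = -1/(4*(2 - 37)) = -¼/(-35) = -¼*(-1/35) = 1/140 ≈ 0.0071429)
G(j) = -281/140 (G(j) = -2 - 1*1/140 = -2 - 1/140 = -281/140)
-G(31) = -1*(-281/140) = 281/140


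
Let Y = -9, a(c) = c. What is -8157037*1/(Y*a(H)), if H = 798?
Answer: 1165291/1026 ≈ 1135.8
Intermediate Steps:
-8157037*1/(Y*a(H)) = -8157037/(798*(-9)) = -8157037/(-7182) = -8157037*(-1/7182) = 1165291/1026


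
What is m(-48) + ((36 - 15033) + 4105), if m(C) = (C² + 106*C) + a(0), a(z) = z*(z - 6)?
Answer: -13676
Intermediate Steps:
a(z) = z*(-6 + z)
m(C) = C² + 106*C (m(C) = (C² + 106*C) + 0*(-6 + 0) = (C² + 106*C) + 0*(-6) = (C² + 106*C) + 0 = C² + 106*C)
m(-48) + ((36 - 15033) + 4105) = -48*(106 - 48) + ((36 - 15033) + 4105) = -48*58 + (-14997 + 4105) = -2784 - 10892 = -13676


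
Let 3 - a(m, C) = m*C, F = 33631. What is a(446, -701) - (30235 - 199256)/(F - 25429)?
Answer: 2564516119/8202 ≈ 3.1267e+5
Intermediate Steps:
a(m, C) = 3 - C*m (a(m, C) = 3 - m*C = 3 - C*m)
a(446, -701) - (30235 - 199256)/(F - 25429) = (3 - 1*(-701)*446) - (30235 - 199256)/(33631 - 25429) = (3 + 312646) - (-169021)/8202 = 312649 - (-169021)/8202 = 312649 - 1*(-169021/8202) = 312649 + 169021/8202 = 2564516119/8202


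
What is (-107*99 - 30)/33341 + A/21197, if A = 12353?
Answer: 16971422/64248107 ≈ 0.26415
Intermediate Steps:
(-107*99 - 30)/33341 + A/21197 = (-107*99 - 30)/33341 + 12353/21197 = (-10593 - 30)*(1/33341) + 12353*(1/21197) = -10623*1/33341 + 1123/1927 = -10623/33341 + 1123/1927 = 16971422/64248107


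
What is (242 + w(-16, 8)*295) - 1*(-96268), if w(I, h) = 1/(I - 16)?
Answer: 3088025/32 ≈ 96501.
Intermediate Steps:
w(I, h) = 1/(-16 + I)
(242 + w(-16, 8)*295) - 1*(-96268) = (242 + 295/(-16 - 16)) - 1*(-96268) = (242 + 295/(-32)) + 96268 = (242 - 1/32*295) + 96268 = (242 - 295/32) + 96268 = 7449/32 + 96268 = 3088025/32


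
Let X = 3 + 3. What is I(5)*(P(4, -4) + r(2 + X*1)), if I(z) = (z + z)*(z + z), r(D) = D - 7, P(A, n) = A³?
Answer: 6500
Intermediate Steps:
X = 6
r(D) = -7 + D
I(z) = 4*z² (I(z) = (2*z)*(2*z) = 4*z²)
I(5)*(P(4, -4) + r(2 + X*1)) = (4*5²)*(4³ + (-7 + (2 + 6*1))) = (4*25)*(64 + (-7 + (2 + 6))) = 100*(64 + (-7 + 8)) = 100*(64 + 1) = 100*65 = 6500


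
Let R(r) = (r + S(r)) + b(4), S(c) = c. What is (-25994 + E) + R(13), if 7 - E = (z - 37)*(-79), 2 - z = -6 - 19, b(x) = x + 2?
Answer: -26745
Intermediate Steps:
b(x) = 2 + x
z = 27 (z = 2 - (-6 - 19) = 2 - 1*(-25) = 2 + 25 = 27)
R(r) = 6 + 2*r (R(r) = (r + r) + (2 + 4) = 2*r + 6 = 6 + 2*r)
E = -783 (E = 7 - (27 - 37)*(-79) = 7 - (-10)*(-79) = 7 - 1*790 = 7 - 790 = -783)
(-25994 + E) + R(13) = (-25994 - 783) + (6 + 2*13) = -26777 + (6 + 26) = -26777 + 32 = -26745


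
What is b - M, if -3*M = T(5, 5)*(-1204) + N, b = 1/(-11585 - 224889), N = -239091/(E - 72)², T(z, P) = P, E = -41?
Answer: -18234148609561/9058609518 ≈ -2012.9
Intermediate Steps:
N = -239091/12769 (N = -239091/(-41 - 72)² = -239091/((-113)²) = -239091/12769 ≈ -18.724)
b = -1/236474 (b = 1/(-236474) = -1/236474 ≈ -4.2288e-6)
M = 77108471/38307 (M = -(5*(-1204) - 239091/12769)/3 = -(-6020 - 239091/12769)/3 = -⅓*(-77108471/12769) = 77108471/38307 ≈ 2012.9)
b - M = -1/236474 - 1*77108471/38307 = -1/236474 - 77108471/38307 = -18234148609561/9058609518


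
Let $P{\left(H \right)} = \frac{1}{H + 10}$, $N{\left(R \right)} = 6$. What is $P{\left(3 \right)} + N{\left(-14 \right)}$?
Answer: $\frac{79}{13} \approx 6.0769$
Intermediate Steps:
$P{\left(H \right)} = \frac{1}{10 + H}$
$P{\left(3 \right)} + N{\left(-14 \right)} = \frac{1}{10 + 3} + 6 = \frac{1}{13} + 6 = \frac{79}{13}$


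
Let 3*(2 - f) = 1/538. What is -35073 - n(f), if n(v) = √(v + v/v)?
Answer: -35073 - √7813374/1614 ≈ -35075.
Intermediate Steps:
f = 3227/1614 (f = 2 - ⅓/538 = 2 - ⅓*1/538 = 2 - 1/1614 = 3227/1614 ≈ 1.9994)
n(v) = √(1 + v) (n(v) = √(v + 1) = √(1 + v))
-35073 - n(f) = -35073 - √(1 + 3227/1614) = -35073 - √(4841/1614) = -35073 - √7813374/1614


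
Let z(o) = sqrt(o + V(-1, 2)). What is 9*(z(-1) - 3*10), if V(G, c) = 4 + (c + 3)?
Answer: -270 + 18*sqrt(2) ≈ -244.54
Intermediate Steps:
V(G, c) = 7 + c (V(G, c) = 4 + (3 + c) = 7 + c)
z(o) = sqrt(9 + o) (z(o) = sqrt(o + (7 + 2)) = sqrt(o + 9) = sqrt(9 + o))
9*(z(-1) - 3*10) = 9*(sqrt(9 - 1) - 3*10) = 9*(sqrt(8) - 30) = 9*(2*sqrt(2) - 30) = 9*(-30 + 2*sqrt(2)) = -270 + 18*sqrt(2)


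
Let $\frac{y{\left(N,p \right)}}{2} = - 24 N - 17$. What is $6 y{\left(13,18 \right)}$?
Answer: $-3948$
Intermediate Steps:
$y{\left(N,p \right)} = -34 - 48 N$ ($y{\left(N,p \right)} = 2 \left(- 24 N - 17\right) = 2 \left(-17 - 24 N\right) = -34 - 48 N$)
$6 y{\left(13,18 \right)} = 6 \left(-34 - 624\right) = 6 \left(-658\right) = -3948$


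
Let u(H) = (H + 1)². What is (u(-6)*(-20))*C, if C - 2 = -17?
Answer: 7500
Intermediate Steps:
C = -15 (C = 2 - 17 = -15)
u(H) = (1 + H)²
(u(-6)*(-20))*C = ((1 - 6)²*(-20))*(-15) = ((-5)²*(-20))*(-15) = (25*(-20))*(-15) = -500*(-15) = 7500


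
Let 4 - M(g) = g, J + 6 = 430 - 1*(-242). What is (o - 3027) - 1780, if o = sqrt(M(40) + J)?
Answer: -4807 + 3*sqrt(70) ≈ -4781.9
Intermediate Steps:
J = 666 (J = -6 + (430 - 1*(-242)) = -6 + (430 + 242) = -6 + 672 = 666)
M(g) = 4 - g
o = 3*sqrt(70) (o = sqrt((4 - 1*40) + 666) = sqrt((4 - 40) + 666) = sqrt(-36 + 666) = sqrt(630) = 3*sqrt(70) ≈ 25.100)
(o - 3027) - 1780 = (3*sqrt(70) - 3027) - 1780 = (-3027 + 3*sqrt(70)) - 1780 = -4807 + 3*sqrt(70)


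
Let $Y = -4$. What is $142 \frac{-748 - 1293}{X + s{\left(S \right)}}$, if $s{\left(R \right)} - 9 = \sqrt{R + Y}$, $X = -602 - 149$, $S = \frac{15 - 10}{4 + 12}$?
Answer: $\frac{3440766784}{8809083} + \frac{1159288 i \sqrt{59}}{8809083} \approx 390.59 + 1.0108 i$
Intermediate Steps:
$S = \frac{5}{16} \approx 0.3125$
$X = -751$ ($X = -602 - 149 = -751$)
$s{\left(R \right)} = 9 + \sqrt{-4 + R}$ ($s{\left(R \right)} = 9 + \sqrt{R - 4} = 9 + \sqrt{-4 + R}$)
$142 \frac{-748 - 1293}{X + s{\left(S \right)}} = 142 \frac{-748 - 1293}{-751 + \left(9 + \sqrt{-4 + \frac{5}{16}}\right)} = 142 \left(- \frac{2041}{-751 + \left(9 + \sqrt{- \frac{59}{16}}\right)}\right) = 142 \left(- \frac{2041}{-751 + \left(9 + \frac{i \sqrt{59}}{4}\right)}\right) = 142 \left(- \frac{2041}{-742 + \frac{i \sqrt{59}}{4}}\right) = - \frac{289822}{-742 + \frac{i \sqrt{59}}{4}}$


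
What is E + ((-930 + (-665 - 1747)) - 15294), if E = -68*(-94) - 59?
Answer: -12303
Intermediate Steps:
E = 6333 (E = 6392 - 59 = 6333)
E + ((-930 + (-665 - 1747)) - 15294) = 6333 + ((-930 + (-665 - 1747)) - 15294) = 6333 + ((-930 - 2412) - 15294) = 6333 + (-3342 - 15294) = 6333 - 18636 = -12303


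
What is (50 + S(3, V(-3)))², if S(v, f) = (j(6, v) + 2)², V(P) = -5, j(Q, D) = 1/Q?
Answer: 3876961/1296 ≈ 2991.5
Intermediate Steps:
S(v, f) = 169/36 (S(v, f) = (1/6 + 2)² = (⅙ + 2)² = (13/6)² = 169/36)
(50 + S(3, V(-3)))² = (50 + 169/36)² = (1969/36)² = 3876961/1296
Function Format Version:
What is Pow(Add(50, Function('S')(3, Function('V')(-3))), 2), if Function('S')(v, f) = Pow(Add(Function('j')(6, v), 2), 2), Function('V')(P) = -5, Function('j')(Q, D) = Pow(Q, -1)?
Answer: Rational(3876961, 1296) ≈ 2991.5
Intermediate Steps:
Function('S')(v, f) = Rational(169, 36) (Function('S')(v, f) = Pow(Add(Pow(6, -1), 2), 2) = Pow(Add(Rational(1, 6), 2), 2) = Pow(Rational(13, 6), 2) = Rational(169, 36))
Pow(Add(50, Function('S')(3, Function('V')(-3))), 2) = Pow(Add(50, Rational(169, 36)), 2) = Pow(Rational(1969, 36), 2) = Rational(3876961, 1296)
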